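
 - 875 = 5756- 6631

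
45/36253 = 45/36253  =  0.00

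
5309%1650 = 359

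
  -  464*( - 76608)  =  35546112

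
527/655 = 527/655 = 0.80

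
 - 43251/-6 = 7208 + 1/2 = 7208.50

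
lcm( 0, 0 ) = 0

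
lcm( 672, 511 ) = 49056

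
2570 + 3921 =6491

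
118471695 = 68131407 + 50340288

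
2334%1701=633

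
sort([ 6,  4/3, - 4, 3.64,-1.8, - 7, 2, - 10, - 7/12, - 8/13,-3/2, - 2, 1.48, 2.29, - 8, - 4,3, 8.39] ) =[ - 10, - 8,-7, - 4 ,-4, - 2, - 1.8, - 3/2,-8/13,-7/12, 4/3,1.48, 2,2.29,3, 3.64 , 6,8.39]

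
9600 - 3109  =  6491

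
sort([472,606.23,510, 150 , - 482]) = [ - 482, 150, 472,510,  606.23]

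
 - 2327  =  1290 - 3617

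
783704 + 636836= 1420540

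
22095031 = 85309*259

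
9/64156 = 9/64156  =  0.00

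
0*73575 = 0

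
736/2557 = 736/2557 = 0.29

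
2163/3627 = 721/1209= 0.60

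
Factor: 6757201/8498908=2^( - 2)*233^ ( - 1 )*829^( - 1)*614291^1=614291/772628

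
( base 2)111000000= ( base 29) fd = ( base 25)hn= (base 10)448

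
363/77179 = 363/77179 = 0.00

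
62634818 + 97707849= 160342667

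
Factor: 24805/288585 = 3^( - 2)*41^1 * 53^( - 1 ) =41/477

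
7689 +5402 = 13091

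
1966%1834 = 132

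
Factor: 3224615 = 5^1*644923^1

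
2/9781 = 2/9781  =  0.00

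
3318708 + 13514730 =16833438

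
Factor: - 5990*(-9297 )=2^1 * 3^2*5^1*599^1*1033^1 = 55689030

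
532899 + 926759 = 1459658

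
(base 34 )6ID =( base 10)7561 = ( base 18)1561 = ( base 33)6v4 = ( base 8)16611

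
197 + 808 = 1005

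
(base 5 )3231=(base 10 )441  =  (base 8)671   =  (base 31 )E7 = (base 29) f6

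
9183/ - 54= - 3061/18 = -170.06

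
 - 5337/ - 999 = 5+38/111 =5.34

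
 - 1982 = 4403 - 6385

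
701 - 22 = 679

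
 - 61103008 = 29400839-90503847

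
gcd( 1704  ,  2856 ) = 24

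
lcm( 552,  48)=1104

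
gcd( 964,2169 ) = 241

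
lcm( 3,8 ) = 24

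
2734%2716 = 18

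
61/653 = 61/653  =  0.09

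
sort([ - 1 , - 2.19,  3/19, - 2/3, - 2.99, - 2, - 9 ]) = [ - 9, - 2.99,-2.19, - 2,-1, - 2/3 , 3/19]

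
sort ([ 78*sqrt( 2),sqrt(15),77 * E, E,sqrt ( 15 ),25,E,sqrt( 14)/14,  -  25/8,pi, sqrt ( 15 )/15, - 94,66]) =[- 94, - 25/8 , sqrt( 15) /15,sqrt ( 14)/14,E, E,pi,sqrt(15), sqrt(15), 25,  66,78*sqrt(2),77*E ]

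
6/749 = 6/749  =  0.01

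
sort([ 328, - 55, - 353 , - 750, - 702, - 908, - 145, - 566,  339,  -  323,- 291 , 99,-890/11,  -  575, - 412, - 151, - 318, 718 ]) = [ - 908,  -  750, - 702, - 575,-566, - 412, - 353 , - 323  ,-318,  -  291, - 151, - 145, - 890/11, - 55,  99,328, 339, 718] 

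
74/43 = 74/43= 1.72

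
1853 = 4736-2883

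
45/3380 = 9/676 = 0.01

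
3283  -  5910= - 2627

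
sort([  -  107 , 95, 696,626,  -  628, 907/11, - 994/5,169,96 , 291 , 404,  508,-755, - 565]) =[- 755 , - 628, - 565, - 994/5, - 107,907/11, 95 , 96,  169,291, 404,508,  626, 696 ] 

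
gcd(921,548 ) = 1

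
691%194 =109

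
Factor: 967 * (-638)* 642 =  - 2^2 * 3^1 *11^1*29^1*107^1*967^1 = - 396079332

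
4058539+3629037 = 7687576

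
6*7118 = 42708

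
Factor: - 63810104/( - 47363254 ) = 2^2*41^1* 2083^(-1) * 11369^( - 1 ) * 194543^1 = 31905052/23681627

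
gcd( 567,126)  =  63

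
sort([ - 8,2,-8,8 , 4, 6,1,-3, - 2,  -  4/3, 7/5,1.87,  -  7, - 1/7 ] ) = [ - 8, - 8,-7, - 3,-2, - 4/3, - 1/7, 1 , 7/5 , 1.87,2, 4,6,8] 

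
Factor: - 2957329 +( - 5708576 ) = -8665905 = - 3^1*5^1*71^1 * 79^1*103^1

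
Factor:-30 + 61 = 31 =31^1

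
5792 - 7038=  - 1246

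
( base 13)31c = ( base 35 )F7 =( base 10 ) 532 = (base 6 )2244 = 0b1000010100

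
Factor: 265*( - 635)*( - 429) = 72189975 =3^1*5^2*11^1  *  13^1*53^1*127^1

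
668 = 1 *668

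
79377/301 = 79377/301 = 263.71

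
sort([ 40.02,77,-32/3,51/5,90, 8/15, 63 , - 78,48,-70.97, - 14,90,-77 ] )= [ - 78,- 77,-70.97, - 14,-32/3,8/15,51/5,40.02 , 48, 63,77,90, 90] 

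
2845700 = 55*51740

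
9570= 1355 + 8215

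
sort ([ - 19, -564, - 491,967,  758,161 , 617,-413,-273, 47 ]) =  [ - 564, - 491 , - 413, - 273, - 19, 47,  161, 617,758, 967]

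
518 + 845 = 1363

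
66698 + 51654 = 118352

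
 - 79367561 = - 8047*9863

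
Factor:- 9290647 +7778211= - 2^2 * 181^1  *  2089^1 = - 1512436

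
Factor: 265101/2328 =2^( - 3 )*911^1 = 911/8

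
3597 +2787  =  6384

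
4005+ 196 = 4201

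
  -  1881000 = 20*( - 94050)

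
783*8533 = 6681339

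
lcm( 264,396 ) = 792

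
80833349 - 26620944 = 54212405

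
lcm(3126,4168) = 12504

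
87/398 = 87/398  =  0.22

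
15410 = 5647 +9763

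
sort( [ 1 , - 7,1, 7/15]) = [ -7, 7/15 , 1, 1 ]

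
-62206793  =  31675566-93882359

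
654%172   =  138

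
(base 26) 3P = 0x67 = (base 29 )3g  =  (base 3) 10211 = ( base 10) 103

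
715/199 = 3+118/199 =3.59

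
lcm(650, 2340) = 11700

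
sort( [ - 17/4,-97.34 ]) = [ - 97.34, - 17/4]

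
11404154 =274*41621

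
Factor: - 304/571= -2^4 * 19^1 * 571^( -1)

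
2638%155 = 3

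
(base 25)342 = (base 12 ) 1189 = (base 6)13053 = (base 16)7b9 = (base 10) 1977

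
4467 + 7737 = 12204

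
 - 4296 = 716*( - 6)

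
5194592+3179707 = 8374299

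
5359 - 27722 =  - 22363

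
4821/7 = 688 + 5/7  =  688.71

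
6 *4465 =26790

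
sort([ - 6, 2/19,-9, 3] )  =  [ - 9,- 6,  2/19, 3 ] 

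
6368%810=698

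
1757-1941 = -184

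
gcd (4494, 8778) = 42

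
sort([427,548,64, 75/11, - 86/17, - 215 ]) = [ - 215, - 86/17, 75/11,  64,427, 548 ]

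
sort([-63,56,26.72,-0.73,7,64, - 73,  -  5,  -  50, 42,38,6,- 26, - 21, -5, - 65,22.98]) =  [ - 73, - 65,  -  63, - 50,  -  26 , - 21,-5 , - 5, - 0.73, 6,7,22.98, 26.72 , 38,42,56,64 ] 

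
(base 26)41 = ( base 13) 81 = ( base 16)69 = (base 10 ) 105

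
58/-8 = - 8 + 3/4 = - 7.25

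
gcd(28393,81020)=1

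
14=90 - 76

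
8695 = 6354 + 2341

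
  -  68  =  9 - 77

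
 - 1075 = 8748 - 9823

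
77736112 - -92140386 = 169876498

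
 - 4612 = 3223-7835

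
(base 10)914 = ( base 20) 25e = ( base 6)4122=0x392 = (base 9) 1225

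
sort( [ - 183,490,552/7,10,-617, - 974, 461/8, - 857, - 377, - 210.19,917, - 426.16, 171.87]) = [ - 974,  -  857,-617,  -  426.16, - 377, - 210.19, - 183, 10, 461/8,552/7, 171.87,490,917] 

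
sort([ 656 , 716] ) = [ 656,716]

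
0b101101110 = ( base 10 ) 366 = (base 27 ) DF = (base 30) C6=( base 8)556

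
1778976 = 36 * 49416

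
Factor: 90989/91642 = 2^(-1)*45821^( - 1 )*90989^1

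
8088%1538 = 398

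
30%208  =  30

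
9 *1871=16839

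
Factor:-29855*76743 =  - 3^2*5^1*7^1*853^1* 8527^1=- 2291162265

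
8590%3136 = 2318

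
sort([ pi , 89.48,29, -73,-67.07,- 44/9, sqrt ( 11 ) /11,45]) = [- 73, - 67.07, - 44/9,sqrt(11) /11,pi, 29,45,89.48]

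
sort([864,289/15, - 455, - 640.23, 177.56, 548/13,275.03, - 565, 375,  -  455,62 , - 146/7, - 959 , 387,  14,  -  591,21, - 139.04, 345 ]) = [ - 959 , - 640.23, - 591, - 565, - 455, - 455,-139.04, - 146/7,  14, 289/15  ,  21 , 548/13, 62 , 177.56,275.03, 345,375, 387,864 ]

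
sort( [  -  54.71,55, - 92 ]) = [ - 92, - 54.71,  55 ]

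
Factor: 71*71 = 71^2= 5041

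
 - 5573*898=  - 5004554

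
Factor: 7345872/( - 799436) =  - 2^2*  3^2*11^( - 1)*139^1*367^1*18169^( - 1 ) = -1836468/199859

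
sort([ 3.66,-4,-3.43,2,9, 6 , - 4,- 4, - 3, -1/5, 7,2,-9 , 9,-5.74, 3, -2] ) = [-9, - 5.74, - 4, - 4,-4,-3.43,-3,  -  2,-1/5,2,  2, 3,3.66,6,7,9,9] 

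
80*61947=4955760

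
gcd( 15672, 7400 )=8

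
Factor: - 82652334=-2^1 * 3^1*17^1*53^1 *15289^1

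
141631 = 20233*7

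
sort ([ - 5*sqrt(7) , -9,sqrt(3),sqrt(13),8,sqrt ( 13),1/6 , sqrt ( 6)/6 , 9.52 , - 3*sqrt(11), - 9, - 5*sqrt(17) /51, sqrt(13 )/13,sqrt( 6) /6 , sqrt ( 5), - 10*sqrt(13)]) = [  -  10 * sqrt( 13 ), - 5 * sqrt( 7 ), - 3*sqrt (11) , - 9,-9, - 5*sqrt(17)/51, 1/6 , sqrt( 13) /13, sqrt( 6 ) /6, sqrt( 6)/6,sqrt( 3 ),  sqrt(5 ),sqrt( 13),sqrt( 13) , 8, 9.52]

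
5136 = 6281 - 1145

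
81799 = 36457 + 45342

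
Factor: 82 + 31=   113=113^1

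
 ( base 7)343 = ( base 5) 1203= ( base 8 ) 262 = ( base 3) 20121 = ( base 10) 178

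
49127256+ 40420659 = 89547915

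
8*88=704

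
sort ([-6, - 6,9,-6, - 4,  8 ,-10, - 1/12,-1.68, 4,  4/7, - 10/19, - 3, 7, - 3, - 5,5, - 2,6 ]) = [ - 10, - 6,-6, - 6, - 5, - 4,  -  3, - 3 ,-2, - 1.68 ,-10/19, - 1/12,4/7, 4,5 , 6, 7,8, 9 ]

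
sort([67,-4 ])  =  [ - 4,67]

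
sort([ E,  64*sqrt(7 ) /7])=[E, 64*sqrt( 7 )/7 ]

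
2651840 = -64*( - 41435)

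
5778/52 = 111 + 3/26 = 111.12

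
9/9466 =9/9466 = 0.00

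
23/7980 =23/7980 = 0.00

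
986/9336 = 493/4668= 0.11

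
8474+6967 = 15441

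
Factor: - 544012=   -  2^2 * 7^1*19429^1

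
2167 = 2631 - 464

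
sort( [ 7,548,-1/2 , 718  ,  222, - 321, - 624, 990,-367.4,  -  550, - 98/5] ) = [  -  624, - 550, - 367.4,-321 , -98/5, - 1/2  ,  7, 222 , 548,718, 990 ] 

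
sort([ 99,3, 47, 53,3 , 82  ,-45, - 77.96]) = [ - 77.96,-45,  3,3,47,53, 82,99 ] 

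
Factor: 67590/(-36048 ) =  - 15/8 = - 2^( - 3)*3^1*5^1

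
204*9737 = 1986348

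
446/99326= 223/49663 = 0.00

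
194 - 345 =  - 151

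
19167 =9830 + 9337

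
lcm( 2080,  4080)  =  106080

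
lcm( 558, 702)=21762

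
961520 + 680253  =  1641773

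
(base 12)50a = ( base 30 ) oa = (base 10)730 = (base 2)1011011010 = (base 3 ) 1000001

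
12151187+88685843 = 100837030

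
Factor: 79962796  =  2^2*53^1*377183^1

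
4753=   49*97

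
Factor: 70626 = 2^1  *  3^1*79^1*149^1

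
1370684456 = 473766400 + 896918056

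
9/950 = 9/950 = 0.01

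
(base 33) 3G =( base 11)a5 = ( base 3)11021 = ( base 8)163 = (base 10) 115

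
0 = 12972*0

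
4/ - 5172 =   -  1/1293 = - 0.00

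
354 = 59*6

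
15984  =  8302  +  7682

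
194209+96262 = 290471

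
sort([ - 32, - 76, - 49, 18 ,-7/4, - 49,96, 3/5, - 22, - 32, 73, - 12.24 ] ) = [ - 76, - 49,- 49, - 32, - 32, - 22 , - 12.24, - 7/4, 3/5 , 18, 73, 96] 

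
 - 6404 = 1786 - 8190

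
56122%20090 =15942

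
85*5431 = 461635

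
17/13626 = 17/13626 = 0.00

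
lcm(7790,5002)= 475190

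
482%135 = 77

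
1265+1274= 2539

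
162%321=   162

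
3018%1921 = 1097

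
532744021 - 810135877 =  - 277391856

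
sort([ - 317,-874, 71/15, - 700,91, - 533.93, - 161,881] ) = [ - 874, - 700, - 533.93 , - 317, - 161, 71/15,  91, 881 ]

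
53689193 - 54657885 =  - 968692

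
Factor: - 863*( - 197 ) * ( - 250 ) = - 2^1*5^3 * 197^1*863^1 =- 42502750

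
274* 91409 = 25046066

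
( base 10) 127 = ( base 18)71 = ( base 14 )91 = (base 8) 177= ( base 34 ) 3P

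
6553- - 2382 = 8935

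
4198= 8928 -4730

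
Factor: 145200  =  2^4*3^1*5^2*11^2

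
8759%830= 459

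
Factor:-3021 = - 3^1*19^1*53^1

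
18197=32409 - 14212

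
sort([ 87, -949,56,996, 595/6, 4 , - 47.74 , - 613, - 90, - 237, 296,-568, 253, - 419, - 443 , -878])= [ - 949, - 878, - 613, - 568,  -  443,-419, - 237, - 90, - 47.74,  4,56 , 87 , 595/6,253,296,996]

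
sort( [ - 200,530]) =[ -200,530 ] 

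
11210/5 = 2242 = 2242.00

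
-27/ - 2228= 27/2228 =0.01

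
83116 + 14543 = 97659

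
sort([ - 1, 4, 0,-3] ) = [ - 3,  -  1,0,4]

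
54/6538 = 27/3269 = 0.01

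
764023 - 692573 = 71450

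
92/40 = 2 + 3/10  =  2.30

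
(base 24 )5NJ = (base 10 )3451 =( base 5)102301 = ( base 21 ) 7H7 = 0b110101111011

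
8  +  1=9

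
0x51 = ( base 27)30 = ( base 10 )81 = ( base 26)33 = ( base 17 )4D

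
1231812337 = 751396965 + 480415372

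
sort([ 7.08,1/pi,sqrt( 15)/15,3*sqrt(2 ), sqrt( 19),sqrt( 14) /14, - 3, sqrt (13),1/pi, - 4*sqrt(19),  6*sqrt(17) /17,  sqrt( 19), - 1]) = [ - 4*sqrt(19), - 3,-1,sqrt ( 15)/15,sqrt(14) /14,1/pi , 1/pi,6 * sqrt(17) /17 , sqrt( 13), 3*sqrt(2), sqrt(19),sqrt( 19),7.08]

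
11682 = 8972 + 2710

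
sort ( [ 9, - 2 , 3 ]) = [ - 2  ,  3,9 ]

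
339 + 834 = 1173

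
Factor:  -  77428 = -2^2*13^1*1489^1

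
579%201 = 177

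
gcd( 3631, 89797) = 1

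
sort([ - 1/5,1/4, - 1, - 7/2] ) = [ - 7/2 ,-1, - 1/5 , 1/4 ]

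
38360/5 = 7672 = 7672.00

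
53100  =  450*118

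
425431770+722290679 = 1147722449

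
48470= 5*9694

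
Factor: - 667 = - 23^1*29^1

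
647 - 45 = 602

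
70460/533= 132+8/41 = 132.20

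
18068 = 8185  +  9883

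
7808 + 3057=10865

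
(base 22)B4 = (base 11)204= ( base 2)11110110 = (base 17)e8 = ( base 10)246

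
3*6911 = 20733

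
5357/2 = 5357/2 = 2678.50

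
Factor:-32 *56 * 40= - 71680 =- 2^11*5^1*7^1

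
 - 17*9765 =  - 166005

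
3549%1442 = 665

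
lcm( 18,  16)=144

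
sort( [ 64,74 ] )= [64, 74 ] 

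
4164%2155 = 2009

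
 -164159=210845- 375004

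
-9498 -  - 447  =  - 9051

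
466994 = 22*21227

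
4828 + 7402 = 12230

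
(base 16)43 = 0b1000011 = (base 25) 2H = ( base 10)67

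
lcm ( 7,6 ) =42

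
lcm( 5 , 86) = 430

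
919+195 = 1114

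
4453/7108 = 4453/7108 = 0.63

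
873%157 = 88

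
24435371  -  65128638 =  - 40693267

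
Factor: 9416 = 2^3*11^1*107^1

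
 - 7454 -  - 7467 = 13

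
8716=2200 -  - 6516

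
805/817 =805/817= 0.99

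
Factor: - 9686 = -2^1*29^1*167^1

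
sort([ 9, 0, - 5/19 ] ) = [ - 5/19,0,9]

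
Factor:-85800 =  - 2^3 * 3^1*5^2 * 11^1 * 13^1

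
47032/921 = 51 + 61/921 = 51.07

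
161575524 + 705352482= 866928006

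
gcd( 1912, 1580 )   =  4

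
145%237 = 145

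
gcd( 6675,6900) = 75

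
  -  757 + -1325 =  - 2082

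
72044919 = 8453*8523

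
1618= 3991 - 2373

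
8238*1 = 8238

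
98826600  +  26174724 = 125001324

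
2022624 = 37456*54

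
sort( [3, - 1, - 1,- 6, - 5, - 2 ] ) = [-6, - 5, - 2,- 1,  -  1,3]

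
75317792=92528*814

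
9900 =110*90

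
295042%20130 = 13222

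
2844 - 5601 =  - 2757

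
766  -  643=123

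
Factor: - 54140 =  - 2^2*5^1*2707^1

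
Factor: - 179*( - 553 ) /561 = 98987/561=   3^( - 1 )*7^1*11^( - 1)*17^ ( - 1 )*79^1*179^1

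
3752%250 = 2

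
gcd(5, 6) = 1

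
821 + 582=1403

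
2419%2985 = 2419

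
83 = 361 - 278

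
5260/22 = 239 + 1/11 = 239.09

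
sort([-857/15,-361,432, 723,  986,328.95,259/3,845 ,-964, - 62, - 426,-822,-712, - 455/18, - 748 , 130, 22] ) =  [ - 964, - 822,-748, - 712 , - 426 , -361, - 62, - 857/15,-455/18, 22, 259/3, 130, 328.95,  432 , 723 , 845,  986]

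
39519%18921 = 1677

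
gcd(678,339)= 339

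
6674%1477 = 766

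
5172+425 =5597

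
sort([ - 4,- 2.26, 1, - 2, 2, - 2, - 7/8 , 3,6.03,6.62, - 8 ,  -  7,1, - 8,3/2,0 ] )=[ - 8, - 8,-7 , - 4, - 2.26,-2, - 2, - 7/8,0,1,1, 3/2,2 , 3, 6.03,6.62 ]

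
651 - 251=400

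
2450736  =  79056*31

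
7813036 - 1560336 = 6252700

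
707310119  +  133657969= 840968088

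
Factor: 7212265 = 5^1*1442453^1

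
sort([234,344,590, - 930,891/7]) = [ - 930,891/7, 234, 344 , 590 ] 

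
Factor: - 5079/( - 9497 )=3^1 * 1693^1 * 9497^(- 1 )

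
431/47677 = 431/47677 = 0.01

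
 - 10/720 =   -  1 + 71/72 = -  0.01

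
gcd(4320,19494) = 54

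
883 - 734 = 149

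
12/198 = 2/33 = 0.06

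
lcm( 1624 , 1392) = 9744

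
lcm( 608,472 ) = 35872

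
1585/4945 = 317/989 = 0.32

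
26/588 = 13/294 = 0.04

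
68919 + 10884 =79803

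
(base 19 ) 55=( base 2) 1100100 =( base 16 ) 64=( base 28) 3G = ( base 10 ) 100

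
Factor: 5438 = 2^1*2719^1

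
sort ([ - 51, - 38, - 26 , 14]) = [ - 51  ,  -  38,  -  26,  14 ] 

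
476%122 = 110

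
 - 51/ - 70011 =17/23337=0.00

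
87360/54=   14560/9   =  1617.78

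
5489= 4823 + 666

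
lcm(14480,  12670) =101360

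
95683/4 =23920+3/4  =  23920.75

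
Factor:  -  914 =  - 2^1 *457^1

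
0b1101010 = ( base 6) 254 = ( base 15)71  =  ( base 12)8a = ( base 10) 106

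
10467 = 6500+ 3967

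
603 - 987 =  - 384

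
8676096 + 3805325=12481421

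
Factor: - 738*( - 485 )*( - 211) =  - 75523230=   - 2^1*3^2*5^1*41^1*97^1*211^1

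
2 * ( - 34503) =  - 69006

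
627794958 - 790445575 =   -  162650617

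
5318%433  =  122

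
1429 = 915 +514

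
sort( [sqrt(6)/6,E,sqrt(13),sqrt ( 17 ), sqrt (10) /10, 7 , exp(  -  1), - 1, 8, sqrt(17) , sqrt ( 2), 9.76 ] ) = [-1, sqrt( 10)/10, exp( -1), sqrt( 6)/6, sqrt (2),  E,sqrt (13 ),sqrt( 17) , sqrt( 17) , 7,8,9.76]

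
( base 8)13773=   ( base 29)78k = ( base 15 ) 1c44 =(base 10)6139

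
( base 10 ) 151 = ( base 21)74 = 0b10010111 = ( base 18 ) 87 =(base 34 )4F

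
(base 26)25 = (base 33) 1O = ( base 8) 71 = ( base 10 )57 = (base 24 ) 29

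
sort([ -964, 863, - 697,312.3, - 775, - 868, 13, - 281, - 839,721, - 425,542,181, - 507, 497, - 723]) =[ - 964, -868, - 839, - 775, - 723, - 697, - 507,-425, - 281,  13, 181, 312.3,497, 542,721,863 ]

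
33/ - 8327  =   - 1 + 754/757 = - 0.00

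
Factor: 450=2^1 * 3^2*5^2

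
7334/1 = 7334 = 7334.00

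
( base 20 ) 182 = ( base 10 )562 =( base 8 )1062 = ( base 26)lg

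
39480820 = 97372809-57891989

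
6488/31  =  6488/31 = 209.29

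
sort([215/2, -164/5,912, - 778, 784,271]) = [ - 778,-164/5,  215/2,271, 784,  912] 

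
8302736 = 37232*223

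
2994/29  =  103+7/29 = 103.24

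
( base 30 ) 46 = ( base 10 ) 126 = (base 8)176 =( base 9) 150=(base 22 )5g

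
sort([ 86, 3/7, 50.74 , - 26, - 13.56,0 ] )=[ - 26, - 13.56,0,3/7 , 50.74, 86 ] 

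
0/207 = 0 = 0.00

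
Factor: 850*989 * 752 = 2^5*5^2*17^1*23^1*43^1*  47^1=632168800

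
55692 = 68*819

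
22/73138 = 11/36569 = 0.00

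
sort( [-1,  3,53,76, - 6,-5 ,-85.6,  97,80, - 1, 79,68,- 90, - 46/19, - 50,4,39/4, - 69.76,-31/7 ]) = [ - 90, - 85.6, - 69.76 , - 50, - 6 , - 5, - 31/7, - 46/19, - 1,- 1,3,4,39/4, 53,68, 76,79,80,97]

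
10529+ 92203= 102732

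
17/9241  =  17/9241 = 0.00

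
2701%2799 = 2701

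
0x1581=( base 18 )GHF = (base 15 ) 1970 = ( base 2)1010110000001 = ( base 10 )5505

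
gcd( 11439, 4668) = 3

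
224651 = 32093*7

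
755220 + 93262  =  848482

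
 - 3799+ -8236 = -12035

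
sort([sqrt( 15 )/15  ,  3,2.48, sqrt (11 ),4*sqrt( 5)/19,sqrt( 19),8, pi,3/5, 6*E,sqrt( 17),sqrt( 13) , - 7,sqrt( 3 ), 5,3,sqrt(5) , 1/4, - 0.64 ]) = [ - 7,- 0.64,1/4,sqrt ( 15 )/15,4*sqrt(5)/19, 3/5,sqrt( 3),sqrt( 5 ),  2.48,3,3 , pi,sqrt( 11),sqrt( 13),sqrt( 17) , sqrt( 19 ),  5,8, 6*E ] 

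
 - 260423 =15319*( - 17)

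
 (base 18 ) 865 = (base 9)3635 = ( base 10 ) 2705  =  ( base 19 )797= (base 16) a91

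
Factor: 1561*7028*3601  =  39505519508 = 2^2* 7^2 * 13^1 * 223^1 * 251^1*277^1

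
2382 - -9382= 11764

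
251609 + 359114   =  610723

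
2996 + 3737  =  6733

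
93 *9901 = 920793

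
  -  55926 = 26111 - 82037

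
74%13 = 9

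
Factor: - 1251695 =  - 5^1 * 139^1*1801^1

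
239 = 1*239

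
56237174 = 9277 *6062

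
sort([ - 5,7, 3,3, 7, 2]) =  [  -  5, 2, 3,  3,7,7 ]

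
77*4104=316008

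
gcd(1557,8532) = 9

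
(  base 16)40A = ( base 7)3005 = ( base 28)18q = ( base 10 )1034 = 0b10000001010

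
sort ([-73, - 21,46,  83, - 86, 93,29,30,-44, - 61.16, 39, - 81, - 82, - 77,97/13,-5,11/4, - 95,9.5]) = [ - 95, - 86, - 82,- 81, - 77, - 73, - 61.16,-44, - 21, - 5, 11/4,97/13,  9.5 , 29, 30, 39,46,83,93] 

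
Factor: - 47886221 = - 29^1*101^1*16349^1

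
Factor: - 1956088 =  - 2^3  *  17^1*19^1*757^1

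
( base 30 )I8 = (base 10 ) 548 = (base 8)1044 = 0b1000100100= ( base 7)1412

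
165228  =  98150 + 67078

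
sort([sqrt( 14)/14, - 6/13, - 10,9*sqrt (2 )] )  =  [ - 10, - 6/13 , sqrt( 14 )/14 , 9*sqrt(2) ]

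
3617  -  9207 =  - 5590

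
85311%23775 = 13986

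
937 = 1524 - 587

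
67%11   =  1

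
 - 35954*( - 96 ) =3451584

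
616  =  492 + 124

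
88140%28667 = 2139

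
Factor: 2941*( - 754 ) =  - 2^1 * 13^1 * 17^1 * 29^1* 173^1 = -  2217514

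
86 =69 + 17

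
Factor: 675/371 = 3^3*5^2*7^( - 1)*53^( - 1 )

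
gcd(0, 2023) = 2023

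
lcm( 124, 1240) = 1240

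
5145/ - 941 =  - 5145/941=- 5.47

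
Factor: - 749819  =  -7^1*17^1 * 6301^1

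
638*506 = 322828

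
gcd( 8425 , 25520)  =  5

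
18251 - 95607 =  - 77356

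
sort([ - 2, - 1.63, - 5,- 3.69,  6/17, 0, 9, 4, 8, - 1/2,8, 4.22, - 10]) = [ - 10, - 5, - 3.69, - 2, - 1.63, - 1/2, 0,6/17,4, 4.22,8,8, 9 ] 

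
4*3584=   14336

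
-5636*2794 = - 15746984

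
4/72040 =1/18010 = 0.00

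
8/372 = 2/93 = 0.02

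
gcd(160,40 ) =40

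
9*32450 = 292050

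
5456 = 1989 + 3467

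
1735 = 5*347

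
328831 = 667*493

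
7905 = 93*85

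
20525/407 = 20525/407=50.43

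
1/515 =1/515 = 0.00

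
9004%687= 73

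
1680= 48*35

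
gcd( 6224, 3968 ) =16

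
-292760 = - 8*36595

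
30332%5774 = 1462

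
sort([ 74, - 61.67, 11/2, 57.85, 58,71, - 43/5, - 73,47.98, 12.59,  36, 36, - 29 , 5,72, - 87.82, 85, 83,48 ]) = [ - 87.82, - 73, - 61.67, - 29,-43/5,5,11/2, 12.59,36,36, 47.98, 48, 57.85, 58,71,  72,74, 83, 85]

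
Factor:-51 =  - 3^1*17^1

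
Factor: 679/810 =2^(  -  1 )*3^( - 4) * 5^( - 1)*7^1*97^1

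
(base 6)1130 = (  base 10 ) 270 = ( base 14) 154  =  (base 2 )100001110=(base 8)416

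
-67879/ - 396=171+163/396 = 171.41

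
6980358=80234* 87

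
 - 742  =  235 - 977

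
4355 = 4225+130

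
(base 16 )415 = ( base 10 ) 1045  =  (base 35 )tu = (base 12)731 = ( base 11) 870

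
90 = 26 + 64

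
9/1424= 9/1424 = 0.01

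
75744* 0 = 0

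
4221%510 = 141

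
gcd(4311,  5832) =9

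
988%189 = 43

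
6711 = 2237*3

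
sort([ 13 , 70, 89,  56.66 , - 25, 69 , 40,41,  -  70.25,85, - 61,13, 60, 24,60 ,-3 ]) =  [ - 70.25,-61, -25,-3, 13,13, 24, 40,41, 56.66,  60, 60,69 , 70, 85,89 ]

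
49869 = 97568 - 47699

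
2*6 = 12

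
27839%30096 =27839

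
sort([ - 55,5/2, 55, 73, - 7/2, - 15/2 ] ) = [ - 55,  -  15/2, - 7/2, 5/2 , 55, 73 ] 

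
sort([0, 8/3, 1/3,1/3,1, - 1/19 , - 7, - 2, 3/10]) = [ - 7 , - 2, - 1/19, 0,3/10,1/3,1/3, 1,8/3] 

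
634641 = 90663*7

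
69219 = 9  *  7691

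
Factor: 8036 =2^2*7^2*41^1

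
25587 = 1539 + 24048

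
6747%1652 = 139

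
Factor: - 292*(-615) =2^2*3^1*5^1 * 41^1*73^1= 179580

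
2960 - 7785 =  - 4825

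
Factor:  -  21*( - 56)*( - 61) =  - 2^3*3^1*7^2*61^1 = - 71736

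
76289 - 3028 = 73261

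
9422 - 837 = 8585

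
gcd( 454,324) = 2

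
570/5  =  114  =  114.00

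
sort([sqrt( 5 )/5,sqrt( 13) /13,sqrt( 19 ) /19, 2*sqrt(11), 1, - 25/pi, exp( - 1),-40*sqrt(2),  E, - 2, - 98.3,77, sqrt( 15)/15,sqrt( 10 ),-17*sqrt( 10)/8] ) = [ - 98.3,  -  40* sqrt( 2),-25/pi, - 17*sqrt( 10)/8,-2 , sqrt(19 )/19,sqrt( 15)/15,sqrt( 13 )/13 , exp (-1), sqrt( 5) /5,1, E, sqrt( 10), 2*sqrt( 11 ), 77 ] 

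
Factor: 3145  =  5^1*17^1*37^1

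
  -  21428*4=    - 85712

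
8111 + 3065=11176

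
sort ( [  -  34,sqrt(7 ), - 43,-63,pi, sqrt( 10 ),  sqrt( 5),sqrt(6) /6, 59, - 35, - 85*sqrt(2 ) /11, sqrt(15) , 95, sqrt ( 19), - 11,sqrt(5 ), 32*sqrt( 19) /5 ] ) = [ - 63, - 43, - 35, - 34, - 11, - 85*sqrt(2 )/11,  sqrt( 6)/6, sqrt(5), sqrt(5), sqrt(7 ), pi,sqrt(10),sqrt(15),sqrt(19), 32 * sqrt(19)/5, 59,95] 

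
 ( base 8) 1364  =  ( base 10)756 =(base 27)110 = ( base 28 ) R0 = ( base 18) 260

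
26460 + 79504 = 105964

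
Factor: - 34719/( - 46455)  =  71/95 = 5^( - 1 )*19^( - 1)*71^1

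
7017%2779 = 1459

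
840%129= 66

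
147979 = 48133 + 99846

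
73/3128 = 73/3128 = 0.02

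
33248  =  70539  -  37291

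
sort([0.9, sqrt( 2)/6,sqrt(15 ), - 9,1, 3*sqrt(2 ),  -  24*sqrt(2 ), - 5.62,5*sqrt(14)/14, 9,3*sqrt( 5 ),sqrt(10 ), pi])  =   [  -  24*sqrt(2), - 9,  -  5.62, sqrt( 2 )/6, 0.9,1, 5*sqrt ( 14 )/14 , pi, sqrt (10), sqrt( 15 ) , 3 * sqrt(2 ), 3*sqrt(5 ), 9 ]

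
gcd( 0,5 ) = 5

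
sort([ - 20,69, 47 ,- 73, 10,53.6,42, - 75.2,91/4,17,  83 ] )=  [  -  75.2 ,  -  73, - 20,10, 17,91/4,  42, 47,53.6,69  ,  83]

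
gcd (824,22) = 2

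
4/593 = 4/593=0.01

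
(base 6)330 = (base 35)3l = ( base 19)6c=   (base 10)126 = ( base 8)176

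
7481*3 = 22443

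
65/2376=65/2376 =0.03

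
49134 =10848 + 38286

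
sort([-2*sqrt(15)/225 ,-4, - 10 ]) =[-10,-4, - 2*sqrt( 15) /225]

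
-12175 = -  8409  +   - 3766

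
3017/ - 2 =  - 3017/2 = - 1508.50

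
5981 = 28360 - 22379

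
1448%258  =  158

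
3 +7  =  10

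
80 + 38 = 118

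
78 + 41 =119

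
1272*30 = 38160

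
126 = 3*42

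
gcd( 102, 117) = 3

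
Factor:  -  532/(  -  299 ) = 2^2*7^1*13^( - 1)*19^1*23^( - 1)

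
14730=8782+5948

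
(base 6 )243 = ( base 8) 143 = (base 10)99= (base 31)36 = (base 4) 1203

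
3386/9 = 3386/9 = 376.22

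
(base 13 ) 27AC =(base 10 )5719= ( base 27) 7MM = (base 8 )13127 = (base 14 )2127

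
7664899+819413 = 8484312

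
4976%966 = 146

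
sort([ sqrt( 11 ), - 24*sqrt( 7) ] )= [ - 24*sqrt(7),sqrt(  11 )]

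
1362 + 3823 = 5185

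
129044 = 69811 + 59233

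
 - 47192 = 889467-936659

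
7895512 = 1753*4504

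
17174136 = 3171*5416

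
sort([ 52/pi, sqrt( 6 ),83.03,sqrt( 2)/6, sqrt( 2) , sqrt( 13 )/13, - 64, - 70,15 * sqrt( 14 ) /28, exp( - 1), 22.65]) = [ - 70, - 64, sqrt (2) /6, sqrt(13 )/13,exp( - 1 ), sqrt( 2),15 * sqrt (14)/28,sqrt( 6),  52/pi , 22.65 , 83.03]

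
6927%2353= 2221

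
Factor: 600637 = 79^1*7603^1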